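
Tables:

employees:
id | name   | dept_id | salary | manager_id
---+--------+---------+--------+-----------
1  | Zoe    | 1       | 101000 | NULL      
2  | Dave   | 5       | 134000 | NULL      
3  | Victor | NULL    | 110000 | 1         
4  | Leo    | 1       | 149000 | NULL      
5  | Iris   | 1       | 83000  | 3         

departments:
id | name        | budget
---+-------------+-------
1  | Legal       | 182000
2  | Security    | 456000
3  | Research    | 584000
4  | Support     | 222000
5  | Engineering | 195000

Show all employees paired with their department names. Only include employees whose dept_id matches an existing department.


INNER JOIN keeps only employees rows whose dept_id matches an id in departments. Walk through each employee:
  - employee 1 (Zoe): dept_id=1 -> matches Legal
  - employee 2 (Dave): dept_id=5 -> matches Engineering
  - employee 3 (Victor): dept_id=NULL, no match -> dropped
  - employee 4 (Leo): dept_id=1 -> matches Legal
  - employee 5 (Iris): dept_id=1 -> matches Legal
So 1 of 5 rows is dropped.

SQL:
SELECT a.name, b.name AS department
FROM employees a
INNER JOIN departments b ON a.dept_id = b.id

Result:
name | department 
-----+------------
Zoe  | Legal      
Dave | Engineering
Leo  | Legal      
Iris | Legal      


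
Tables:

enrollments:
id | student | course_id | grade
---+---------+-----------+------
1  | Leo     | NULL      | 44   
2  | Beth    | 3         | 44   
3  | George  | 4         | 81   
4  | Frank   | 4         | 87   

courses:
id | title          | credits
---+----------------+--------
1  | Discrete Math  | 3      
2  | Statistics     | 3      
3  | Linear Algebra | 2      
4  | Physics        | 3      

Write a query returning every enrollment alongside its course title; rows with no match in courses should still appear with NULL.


LEFT JOIN keeps every row from enrollments (the left table); where course_id has no match in courses, the course columns become NULL. Walk through each enrollment:
  - enrollment 1 (Leo): course_id=NULL, no match -> kept with NULL
  - enrollment 2 (Beth): course_id=3 -> matches Linear Algebra
  - enrollment 3 (George): course_id=4 -> matches Physics
  - enrollment 4 (Frank): course_id=4 -> matches Physics
All 4 rows appear; 1 has NULL course.

SQL:
SELECT a.student, b.title AS course
FROM enrollments a
LEFT JOIN courses b ON a.course_id = b.id

Result:
student | course        
--------+---------------
Leo     | NULL          
Beth    | Linear Algebra
George  | Physics       
Frank   | Physics       


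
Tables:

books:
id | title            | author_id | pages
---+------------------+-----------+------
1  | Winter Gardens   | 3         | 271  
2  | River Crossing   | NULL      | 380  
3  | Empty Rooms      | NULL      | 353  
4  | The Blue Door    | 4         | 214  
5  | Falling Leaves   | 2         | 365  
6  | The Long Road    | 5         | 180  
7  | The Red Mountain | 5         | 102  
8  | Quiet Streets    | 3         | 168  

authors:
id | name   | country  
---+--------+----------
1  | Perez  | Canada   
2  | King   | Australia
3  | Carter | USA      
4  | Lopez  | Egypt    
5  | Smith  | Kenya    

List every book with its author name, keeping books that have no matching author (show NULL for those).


LEFT JOIN keeps every row from books (the left table); where author_id has no match in authors, the author columns become NULL. Walk through each book:
  - book 1 (Winter Gardens): author_id=3 -> matches Carter
  - book 2 (River Crossing): author_id=NULL, no match -> kept with NULL
  - book 3 (Empty Rooms): author_id=NULL, no match -> kept with NULL
  - book 4 (The Blue Door): author_id=4 -> matches Lopez
  - book 5 (Falling Leaves): author_id=2 -> matches King
  - book 6 (The Long Road): author_id=5 -> matches Smith
  - book 7 (The Red Mountain): author_id=5 -> matches Smith
  - book 8 (Quiet Streets): author_id=3 -> matches Carter
All 8 rows appear; 2 have NULL author.

SQL:
SELECT a.title, b.name AS author
FROM books a
LEFT JOIN authors b ON a.author_id = b.id

Result:
title            | author
-----------------+-------
Winter Gardens   | Carter
River Crossing   | NULL  
Empty Rooms      | NULL  
The Blue Door    | Lopez 
Falling Leaves   | King  
The Long Road    | Smith 
The Red Mountain | Smith 
Quiet Streets    | Carter


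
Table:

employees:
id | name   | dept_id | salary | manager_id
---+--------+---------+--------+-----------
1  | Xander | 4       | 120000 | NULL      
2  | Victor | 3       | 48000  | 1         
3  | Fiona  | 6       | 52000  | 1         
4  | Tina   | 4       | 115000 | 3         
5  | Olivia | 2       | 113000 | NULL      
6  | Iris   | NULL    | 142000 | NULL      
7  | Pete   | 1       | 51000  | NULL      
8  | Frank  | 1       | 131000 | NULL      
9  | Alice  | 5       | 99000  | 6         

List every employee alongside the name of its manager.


This is a self-join: employees is joined to a second copy of itself, matching each row's manager_id to another row's id. Use LEFT JOIN so rows with manager_id=NULL are kept.
  - employee 1 (Xander): manager_id=NULL -> NULL
  - employee 2 (Victor): manager_id=1 -> Xander
  - employee 3 (Fiona): manager_id=1 -> Xander
  - employee 4 (Tina): manager_id=3 -> Fiona
  - employee 5 (Olivia): manager_id=NULL -> NULL
  - employee 6 (Iris): manager_id=NULL -> NULL
  - employee 7 (Pete): manager_id=NULL -> NULL
  - employee 8 (Frank): manager_id=NULL -> NULL
  - employee 9 (Alice): manager_id=6 -> Iris

SQL:
SELECT a.name AS item, b.name AS manager
FROM employees a
LEFT JOIN employees b ON a.manager_id = b.id

Result:
item   | manager
-------+--------
Xander | NULL   
Victor | Xander 
Fiona  | Xander 
Tina   | Fiona  
Olivia | NULL   
Iris   | NULL   
Pete   | NULL   
Frank  | NULL   
Alice  | Iris   


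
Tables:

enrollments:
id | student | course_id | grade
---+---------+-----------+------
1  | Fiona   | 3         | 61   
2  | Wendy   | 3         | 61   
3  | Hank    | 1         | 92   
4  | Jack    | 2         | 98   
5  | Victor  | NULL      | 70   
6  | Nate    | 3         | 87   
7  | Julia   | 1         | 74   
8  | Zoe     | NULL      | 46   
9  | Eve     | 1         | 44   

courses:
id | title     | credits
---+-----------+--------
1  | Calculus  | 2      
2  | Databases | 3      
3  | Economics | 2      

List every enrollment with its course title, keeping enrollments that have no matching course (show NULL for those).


LEFT JOIN keeps every row from enrollments (the left table); where course_id has no match in courses, the course columns become NULL. Walk through each enrollment:
  - enrollment 1 (Fiona): course_id=3 -> matches Economics
  - enrollment 2 (Wendy): course_id=3 -> matches Economics
  - enrollment 3 (Hank): course_id=1 -> matches Calculus
  - enrollment 4 (Jack): course_id=2 -> matches Databases
  - enrollment 5 (Victor): course_id=NULL, no match -> kept with NULL
  - enrollment 6 (Nate): course_id=3 -> matches Economics
  - enrollment 7 (Julia): course_id=1 -> matches Calculus
  - enrollment 8 (Zoe): course_id=NULL, no match -> kept with NULL
  - enrollment 9 (Eve): course_id=1 -> matches Calculus
All 9 rows appear; 2 have NULL course.

SQL:
SELECT a.student, b.title AS course
FROM enrollments a
LEFT JOIN courses b ON a.course_id = b.id

Result:
student | course   
--------+----------
Fiona   | Economics
Wendy   | Economics
Hank    | Calculus 
Jack    | Databases
Victor  | NULL     
Nate    | Economics
Julia   | Calculus 
Zoe     | NULL     
Eve     | Calculus 


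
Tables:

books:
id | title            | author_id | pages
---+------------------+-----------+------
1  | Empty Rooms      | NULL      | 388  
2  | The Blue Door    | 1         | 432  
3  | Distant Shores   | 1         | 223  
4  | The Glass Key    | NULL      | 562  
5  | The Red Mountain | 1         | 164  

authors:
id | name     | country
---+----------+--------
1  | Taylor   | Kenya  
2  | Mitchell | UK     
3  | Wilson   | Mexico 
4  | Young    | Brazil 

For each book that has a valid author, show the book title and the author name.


INNER JOIN keeps only books rows whose author_id matches an id in authors. Walk through each book:
  - book 1 (Empty Rooms): author_id=NULL, no match -> dropped
  - book 2 (The Blue Door): author_id=1 -> matches Taylor
  - book 3 (Distant Shores): author_id=1 -> matches Taylor
  - book 4 (The Glass Key): author_id=NULL, no match -> dropped
  - book 5 (The Red Mountain): author_id=1 -> matches Taylor
So 2 of 5 rows are dropped.

SQL:
SELECT a.title, b.name AS author
FROM books a
INNER JOIN authors b ON a.author_id = b.id

Result:
title            | author
-----------------+-------
The Blue Door    | Taylor
Distant Shores   | Taylor
The Red Mountain | Taylor


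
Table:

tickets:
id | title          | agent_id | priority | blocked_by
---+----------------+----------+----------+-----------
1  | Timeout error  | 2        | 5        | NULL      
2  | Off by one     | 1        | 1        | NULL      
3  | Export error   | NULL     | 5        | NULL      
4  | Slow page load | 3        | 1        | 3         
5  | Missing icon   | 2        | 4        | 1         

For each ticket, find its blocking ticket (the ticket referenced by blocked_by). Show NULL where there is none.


This is a self-join: tickets is joined to a second copy of itself, matching each row's blocked_by to another row's id. Use LEFT JOIN so rows with blocked_by=NULL are kept.
  - ticket 1 (Timeout error): blocked_by=NULL -> NULL
  - ticket 2 (Off by one): blocked_by=NULL -> NULL
  - ticket 3 (Export error): blocked_by=NULL -> NULL
  - ticket 4 (Slow page load): blocked_by=3 -> Export error
  - ticket 5 (Missing icon): blocked_by=1 -> Timeout error

SQL:
SELECT a.title AS item, b.title AS blocked_by
FROM tickets a
LEFT JOIN tickets b ON a.blocked_by = b.id

Result:
item           | blocked_by   
---------------+--------------
Timeout error  | NULL         
Off by one     | NULL         
Export error   | NULL         
Slow page load | Export error 
Missing icon   | Timeout error


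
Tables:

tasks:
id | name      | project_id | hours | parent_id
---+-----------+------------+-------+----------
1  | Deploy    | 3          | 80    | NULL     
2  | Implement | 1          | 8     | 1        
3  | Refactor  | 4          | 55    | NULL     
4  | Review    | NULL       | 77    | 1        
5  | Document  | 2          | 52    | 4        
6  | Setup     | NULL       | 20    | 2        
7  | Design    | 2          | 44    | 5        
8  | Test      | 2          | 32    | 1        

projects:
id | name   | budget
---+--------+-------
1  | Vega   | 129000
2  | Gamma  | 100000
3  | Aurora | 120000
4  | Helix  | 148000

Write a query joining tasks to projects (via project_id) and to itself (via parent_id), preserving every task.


Two LEFT JOINs from the same base table tasks: one to projects via project_id, one to tasks itself via parent_id. Both are LEFT so every task is preserved.
Match against projects:
  - task 1 (Deploy): project_id=3 -> matches Aurora
  - task 2 (Implement): project_id=1 -> matches Vega
  - task 3 (Refactor): project_id=4 -> matches Helix
  - task 4 (Review): project_id=NULL, no match -> kept with NULL
  - task 5 (Document): project_id=2 -> matches Gamma
  - task 6 (Setup): project_id=NULL, no match -> kept with NULL
  - task 7 (Design): project_id=2 -> matches Gamma
  - task 8 (Test): project_id=2 -> matches Gamma
Match against tasks (self):
  - task 1 (Deploy): parent_id=NULL -> NULL
  - task 2 (Implement): parent_id=1 -> Deploy
  - task 3 (Refactor): parent_id=NULL -> NULL
  - task 4 (Review): parent_id=1 -> Deploy
  - task 5 (Document): parent_id=4 -> Review
  - task 6 (Setup): parent_id=2 -> Implement
  - task 7 (Design): parent_id=5 -> Document
  - task 8 (Test): parent_id=1 -> Deploy

SQL:
SELECT a.name, b.name AS project, c.name AS parent
FROM tasks a
LEFT JOIN projects b ON a.project_id = b.id
LEFT JOIN tasks c ON a.parent_id = c.id

Result:
name      | project | parent   
----------+---------+----------
Deploy    | Aurora  | NULL     
Implement | Vega    | Deploy   
Refactor  | Helix   | NULL     
Review    | NULL    | Deploy   
Document  | Gamma   | Review   
Setup     | NULL    | Implement
Design    | Gamma   | Document 
Test      | Gamma   | Deploy   


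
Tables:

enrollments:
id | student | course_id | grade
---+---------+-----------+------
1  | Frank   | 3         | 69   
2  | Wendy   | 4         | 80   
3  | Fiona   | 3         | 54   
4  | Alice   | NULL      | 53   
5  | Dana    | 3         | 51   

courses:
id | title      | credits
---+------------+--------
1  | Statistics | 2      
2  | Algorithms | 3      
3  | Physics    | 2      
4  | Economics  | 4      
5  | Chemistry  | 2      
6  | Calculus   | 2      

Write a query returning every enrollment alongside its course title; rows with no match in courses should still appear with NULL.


LEFT JOIN keeps every row from enrollments (the left table); where course_id has no match in courses, the course columns become NULL. Walk through each enrollment:
  - enrollment 1 (Frank): course_id=3 -> matches Physics
  - enrollment 2 (Wendy): course_id=4 -> matches Economics
  - enrollment 3 (Fiona): course_id=3 -> matches Physics
  - enrollment 4 (Alice): course_id=NULL, no match -> kept with NULL
  - enrollment 5 (Dana): course_id=3 -> matches Physics
All 5 rows appear; 1 has NULL course.

SQL:
SELECT a.student, b.title AS course
FROM enrollments a
LEFT JOIN courses b ON a.course_id = b.id

Result:
student | course   
--------+----------
Frank   | Physics  
Wendy   | Economics
Fiona   | Physics  
Alice   | NULL     
Dana    | Physics  


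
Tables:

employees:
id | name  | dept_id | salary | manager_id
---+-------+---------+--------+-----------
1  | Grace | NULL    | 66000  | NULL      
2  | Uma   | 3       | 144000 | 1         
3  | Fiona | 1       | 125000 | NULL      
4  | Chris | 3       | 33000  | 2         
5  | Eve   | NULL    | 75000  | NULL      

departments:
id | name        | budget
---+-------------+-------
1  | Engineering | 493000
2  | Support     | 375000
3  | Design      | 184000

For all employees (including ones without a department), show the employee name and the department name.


LEFT JOIN keeps every row from employees (the left table); where dept_id has no match in departments, the department columns become NULL. Walk through each employee:
  - employee 1 (Grace): dept_id=NULL, no match -> kept with NULL
  - employee 2 (Uma): dept_id=3 -> matches Design
  - employee 3 (Fiona): dept_id=1 -> matches Engineering
  - employee 4 (Chris): dept_id=3 -> matches Design
  - employee 5 (Eve): dept_id=NULL, no match -> kept with NULL
All 5 rows appear; 2 have NULL department.

SQL:
SELECT a.name, b.name AS department
FROM employees a
LEFT JOIN departments b ON a.dept_id = b.id

Result:
name  | department 
------+------------
Grace | NULL       
Uma   | Design     
Fiona | Engineering
Chris | Design     
Eve   | NULL       


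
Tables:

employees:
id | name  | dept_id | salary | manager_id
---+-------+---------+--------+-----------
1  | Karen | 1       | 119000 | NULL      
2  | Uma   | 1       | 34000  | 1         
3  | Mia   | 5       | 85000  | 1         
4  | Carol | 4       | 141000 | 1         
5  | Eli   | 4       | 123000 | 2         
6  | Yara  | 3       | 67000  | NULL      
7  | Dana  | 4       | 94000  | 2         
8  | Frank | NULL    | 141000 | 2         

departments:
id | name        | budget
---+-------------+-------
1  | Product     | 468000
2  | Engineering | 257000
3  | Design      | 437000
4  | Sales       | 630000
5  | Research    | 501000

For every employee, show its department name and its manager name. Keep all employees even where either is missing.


Two LEFT JOINs from the same base table employees: one to departments via dept_id, one to employees itself via manager_id. Both are LEFT so every employee is preserved.
Match against departments:
  - employee 1 (Karen): dept_id=1 -> matches Product
  - employee 2 (Uma): dept_id=1 -> matches Product
  - employee 3 (Mia): dept_id=5 -> matches Research
  - employee 4 (Carol): dept_id=4 -> matches Sales
  - employee 5 (Eli): dept_id=4 -> matches Sales
  - employee 6 (Yara): dept_id=3 -> matches Design
  - employee 7 (Dana): dept_id=4 -> matches Sales
  - employee 8 (Frank): dept_id=NULL, no match -> kept with NULL
Match against employees (self):
  - employee 1 (Karen): manager_id=NULL -> NULL
  - employee 2 (Uma): manager_id=1 -> Karen
  - employee 3 (Mia): manager_id=1 -> Karen
  - employee 4 (Carol): manager_id=1 -> Karen
  - employee 5 (Eli): manager_id=2 -> Uma
  - employee 6 (Yara): manager_id=NULL -> NULL
  - employee 7 (Dana): manager_id=2 -> Uma
  - employee 8 (Frank): manager_id=2 -> Uma

SQL:
SELECT a.name, b.name AS department, c.name AS manager
FROM employees a
LEFT JOIN departments b ON a.dept_id = b.id
LEFT JOIN employees c ON a.manager_id = c.id

Result:
name  | department | manager
------+------------+--------
Karen | Product    | NULL   
Uma   | Product    | Karen  
Mia   | Research   | Karen  
Carol | Sales      | Karen  
Eli   | Sales      | Uma    
Yara  | Design     | NULL   
Dana  | Sales      | Uma    
Frank | NULL       | Uma    


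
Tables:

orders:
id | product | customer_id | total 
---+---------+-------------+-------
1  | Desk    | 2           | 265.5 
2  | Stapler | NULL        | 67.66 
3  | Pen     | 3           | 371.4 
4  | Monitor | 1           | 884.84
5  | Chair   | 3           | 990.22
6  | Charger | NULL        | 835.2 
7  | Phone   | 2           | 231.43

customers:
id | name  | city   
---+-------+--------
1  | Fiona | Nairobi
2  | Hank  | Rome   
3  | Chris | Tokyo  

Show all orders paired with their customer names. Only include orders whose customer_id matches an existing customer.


INNER JOIN keeps only orders rows whose customer_id matches an id in customers. Walk through each order:
  - order 1 (Desk): customer_id=2 -> matches Hank
  - order 2 (Stapler): customer_id=NULL, no match -> dropped
  - order 3 (Pen): customer_id=3 -> matches Chris
  - order 4 (Monitor): customer_id=1 -> matches Fiona
  - order 5 (Chair): customer_id=3 -> matches Chris
  - order 6 (Charger): customer_id=NULL, no match -> dropped
  - order 7 (Phone): customer_id=2 -> matches Hank
So 2 of 7 rows are dropped.

SQL:
SELECT a.product, b.name AS customer
FROM orders a
INNER JOIN customers b ON a.customer_id = b.id

Result:
product | customer
--------+---------
Desk    | Hank    
Pen     | Chris   
Monitor | Fiona   
Chair   | Chris   
Phone   | Hank    


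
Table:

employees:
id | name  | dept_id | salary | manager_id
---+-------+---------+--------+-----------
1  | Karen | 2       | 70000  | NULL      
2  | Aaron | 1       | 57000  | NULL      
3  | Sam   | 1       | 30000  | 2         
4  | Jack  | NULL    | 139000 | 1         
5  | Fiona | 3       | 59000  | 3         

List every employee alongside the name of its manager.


This is a self-join: employees is joined to a second copy of itself, matching each row's manager_id to another row's id. Use LEFT JOIN so rows with manager_id=NULL are kept.
  - employee 1 (Karen): manager_id=NULL -> NULL
  - employee 2 (Aaron): manager_id=NULL -> NULL
  - employee 3 (Sam): manager_id=2 -> Aaron
  - employee 4 (Jack): manager_id=1 -> Karen
  - employee 5 (Fiona): manager_id=3 -> Sam

SQL:
SELECT a.name AS item, b.name AS manager
FROM employees a
LEFT JOIN employees b ON a.manager_id = b.id

Result:
item  | manager
------+--------
Karen | NULL   
Aaron | NULL   
Sam   | Aaron  
Jack  | Karen  
Fiona | Sam    


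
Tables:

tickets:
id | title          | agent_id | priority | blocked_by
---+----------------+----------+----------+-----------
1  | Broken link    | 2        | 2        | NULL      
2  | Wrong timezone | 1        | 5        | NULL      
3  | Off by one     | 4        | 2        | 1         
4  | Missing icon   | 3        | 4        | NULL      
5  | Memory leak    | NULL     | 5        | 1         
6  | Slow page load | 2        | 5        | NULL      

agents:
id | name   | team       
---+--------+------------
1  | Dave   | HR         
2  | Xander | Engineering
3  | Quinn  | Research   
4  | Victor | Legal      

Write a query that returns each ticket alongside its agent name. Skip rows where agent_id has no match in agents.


INNER JOIN keeps only tickets rows whose agent_id matches an id in agents. Walk through each ticket:
  - ticket 1 (Broken link): agent_id=2 -> matches Xander
  - ticket 2 (Wrong timezone): agent_id=1 -> matches Dave
  - ticket 3 (Off by one): agent_id=4 -> matches Victor
  - ticket 4 (Missing icon): agent_id=3 -> matches Quinn
  - ticket 5 (Memory leak): agent_id=NULL, no match -> dropped
  - ticket 6 (Slow page load): agent_id=2 -> matches Xander
So 1 of 6 rows is dropped.

SQL:
SELECT a.title, b.name AS agent
FROM tickets a
INNER JOIN agents b ON a.agent_id = b.id

Result:
title          | agent 
---------------+-------
Broken link    | Xander
Wrong timezone | Dave  
Off by one     | Victor
Missing icon   | Quinn 
Slow page load | Xander


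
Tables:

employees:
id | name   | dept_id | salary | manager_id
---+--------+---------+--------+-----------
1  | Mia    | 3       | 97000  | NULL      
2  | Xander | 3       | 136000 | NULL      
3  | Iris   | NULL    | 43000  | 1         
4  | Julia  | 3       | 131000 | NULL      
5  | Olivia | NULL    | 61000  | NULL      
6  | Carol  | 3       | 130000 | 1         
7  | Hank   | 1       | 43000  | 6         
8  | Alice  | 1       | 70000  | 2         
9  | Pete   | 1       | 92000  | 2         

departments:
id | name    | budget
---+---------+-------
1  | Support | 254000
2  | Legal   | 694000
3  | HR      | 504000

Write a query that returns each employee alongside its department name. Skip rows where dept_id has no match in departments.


INNER JOIN keeps only employees rows whose dept_id matches an id in departments. Walk through each employee:
  - employee 1 (Mia): dept_id=3 -> matches HR
  - employee 2 (Xander): dept_id=3 -> matches HR
  - employee 3 (Iris): dept_id=NULL, no match -> dropped
  - employee 4 (Julia): dept_id=3 -> matches HR
  - employee 5 (Olivia): dept_id=NULL, no match -> dropped
  - employee 6 (Carol): dept_id=3 -> matches HR
  - employee 7 (Hank): dept_id=1 -> matches Support
  - employee 8 (Alice): dept_id=1 -> matches Support
  - employee 9 (Pete): dept_id=1 -> matches Support
So 2 of 9 rows are dropped.

SQL:
SELECT a.name, b.name AS department
FROM employees a
INNER JOIN departments b ON a.dept_id = b.id

Result:
name   | department
-------+-----------
Mia    | HR        
Xander | HR        
Julia  | HR        
Carol  | HR        
Hank   | Support   
Alice  | Support   
Pete   | Support   


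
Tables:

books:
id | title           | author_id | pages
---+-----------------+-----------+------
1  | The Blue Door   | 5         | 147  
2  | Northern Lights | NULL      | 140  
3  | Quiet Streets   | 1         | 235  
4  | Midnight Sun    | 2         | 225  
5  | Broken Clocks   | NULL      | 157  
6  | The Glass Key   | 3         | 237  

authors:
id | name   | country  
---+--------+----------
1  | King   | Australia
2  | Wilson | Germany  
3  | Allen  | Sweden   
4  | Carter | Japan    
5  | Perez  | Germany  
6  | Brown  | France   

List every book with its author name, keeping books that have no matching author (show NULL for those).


LEFT JOIN keeps every row from books (the left table); where author_id has no match in authors, the author columns become NULL. Walk through each book:
  - book 1 (The Blue Door): author_id=5 -> matches Perez
  - book 2 (Northern Lights): author_id=NULL, no match -> kept with NULL
  - book 3 (Quiet Streets): author_id=1 -> matches King
  - book 4 (Midnight Sun): author_id=2 -> matches Wilson
  - book 5 (Broken Clocks): author_id=NULL, no match -> kept with NULL
  - book 6 (The Glass Key): author_id=3 -> matches Allen
All 6 rows appear; 2 have NULL author.

SQL:
SELECT a.title, b.name AS author
FROM books a
LEFT JOIN authors b ON a.author_id = b.id

Result:
title           | author
----------------+-------
The Blue Door   | Perez 
Northern Lights | NULL  
Quiet Streets   | King  
Midnight Sun    | Wilson
Broken Clocks   | NULL  
The Glass Key   | Allen 


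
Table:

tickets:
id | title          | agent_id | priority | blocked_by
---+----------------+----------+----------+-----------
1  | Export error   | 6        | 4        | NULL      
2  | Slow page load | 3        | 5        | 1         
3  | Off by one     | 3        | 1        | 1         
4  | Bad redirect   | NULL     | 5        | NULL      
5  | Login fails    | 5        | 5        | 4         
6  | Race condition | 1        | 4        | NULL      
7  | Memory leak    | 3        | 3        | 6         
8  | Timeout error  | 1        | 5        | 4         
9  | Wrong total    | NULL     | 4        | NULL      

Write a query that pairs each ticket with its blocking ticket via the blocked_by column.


This is a self-join: tickets is joined to a second copy of itself, matching each row's blocked_by to another row's id. Use LEFT JOIN so rows with blocked_by=NULL are kept.
  - ticket 1 (Export error): blocked_by=NULL -> NULL
  - ticket 2 (Slow page load): blocked_by=1 -> Export error
  - ticket 3 (Off by one): blocked_by=1 -> Export error
  - ticket 4 (Bad redirect): blocked_by=NULL -> NULL
  - ticket 5 (Login fails): blocked_by=4 -> Bad redirect
  - ticket 6 (Race condition): blocked_by=NULL -> NULL
  - ticket 7 (Memory leak): blocked_by=6 -> Race condition
  - ticket 8 (Timeout error): blocked_by=4 -> Bad redirect
  - ticket 9 (Wrong total): blocked_by=NULL -> NULL

SQL:
SELECT a.title AS item, b.title AS blocked_by
FROM tickets a
LEFT JOIN tickets b ON a.blocked_by = b.id

Result:
item           | blocked_by    
---------------+---------------
Export error   | NULL          
Slow page load | Export error  
Off by one     | Export error  
Bad redirect   | NULL          
Login fails    | Bad redirect  
Race condition | NULL          
Memory leak    | Race condition
Timeout error  | Bad redirect  
Wrong total    | NULL          


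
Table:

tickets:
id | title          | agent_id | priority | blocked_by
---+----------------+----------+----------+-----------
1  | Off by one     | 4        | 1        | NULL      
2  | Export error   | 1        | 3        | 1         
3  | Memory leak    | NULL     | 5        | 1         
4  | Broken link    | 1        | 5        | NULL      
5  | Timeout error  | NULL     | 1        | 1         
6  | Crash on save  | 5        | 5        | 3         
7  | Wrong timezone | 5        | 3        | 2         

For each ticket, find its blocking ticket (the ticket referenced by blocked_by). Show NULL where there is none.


This is a self-join: tickets is joined to a second copy of itself, matching each row's blocked_by to another row's id. Use LEFT JOIN so rows with blocked_by=NULL are kept.
  - ticket 1 (Off by one): blocked_by=NULL -> NULL
  - ticket 2 (Export error): blocked_by=1 -> Off by one
  - ticket 3 (Memory leak): blocked_by=1 -> Off by one
  - ticket 4 (Broken link): blocked_by=NULL -> NULL
  - ticket 5 (Timeout error): blocked_by=1 -> Off by one
  - ticket 6 (Crash on save): blocked_by=3 -> Memory leak
  - ticket 7 (Wrong timezone): blocked_by=2 -> Export error

SQL:
SELECT a.title AS item, b.title AS blocked_by
FROM tickets a
LEFT JOIN tickets b ON a.blocked_by = b.id

Result:
item           | blocked_by  
---------------+-------------
Off by one     | NULL        
Export error   | Off by one  
Memory leak    | Off by one  
Broken link    | NULL        
Timeout error  | Off by one  
Crash on save  | Memory leak 
Wrong timezone | Export error


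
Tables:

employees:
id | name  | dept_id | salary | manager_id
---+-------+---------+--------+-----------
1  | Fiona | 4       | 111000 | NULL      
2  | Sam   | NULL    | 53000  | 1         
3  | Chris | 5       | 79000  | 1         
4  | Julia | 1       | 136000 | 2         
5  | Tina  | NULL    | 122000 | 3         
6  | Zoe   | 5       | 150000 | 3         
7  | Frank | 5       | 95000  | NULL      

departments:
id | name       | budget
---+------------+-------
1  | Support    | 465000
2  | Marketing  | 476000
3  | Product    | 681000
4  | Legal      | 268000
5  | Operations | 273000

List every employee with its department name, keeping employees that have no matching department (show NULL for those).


LEFT JOIN keeps every row from employees (the left table); where dept_id has no match in departments, the department columns become NULL. Walk through each employee:
  - employee 1 (Fiona): dept_id=4 -> matches Legal
  - employee 2 (Sam): dept_id=NULL, no match -> kept with NULL
  - employee 3 (Chris): dept_id=5 -> matches Operations
  - employee 4 (Julia): dept_id=1 -> matches Support
  - employee 5 (Tina): dept_id=NULL, no match -> kept with NULL
  - employee 6 (Zoe): dept_id=5 -> matches Operations
  - employee 7 (Frank): dept_id=5 -> matches Operations
All 7 rows appear; 2 have NULL department.

SQL:
SELECT a.name, b.name AS department
FROM employees a
LEFT JOIN departments b ON a.dept_id = b.id

Result:
name  | department
------+-----------
Fiona | Legal     
Sam   | NULL      
Chris | Operations
Julia | Support   
Tina  | NULL      
Zoe   | Operations
Frank | Operations


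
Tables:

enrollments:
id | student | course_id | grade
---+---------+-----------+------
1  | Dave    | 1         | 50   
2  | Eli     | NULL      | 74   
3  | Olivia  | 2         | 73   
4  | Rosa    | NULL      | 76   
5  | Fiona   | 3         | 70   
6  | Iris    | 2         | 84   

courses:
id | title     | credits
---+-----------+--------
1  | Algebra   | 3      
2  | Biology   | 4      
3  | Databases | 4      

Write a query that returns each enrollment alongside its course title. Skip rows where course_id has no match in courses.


INNER JOIN keeps only enrollments rows whose course_id matches an id in courses. Walk through each enrollment:
  - enrollment 1 (Dave): course_id=1 -> matches Algebra
  - enrollment 2 (Eli): course_id=NULL, no match -> dropped
  - enrollment 3 (Olivia): course_id=2 -> matches Biology
  - enrollment 4 (Rosa): course_id=NULL, no match -> dropped
  - enrollment 5 (Fiona): course_id=3 -> matches Databases
  - enrollment 6 (Iris): course_id=2 -> matches Biology
So 2 of 6 rows are dropped.

SQL:
SELECT a.student, b.title AS course
FROM enrollments a
INNER JOIN courses b ON a.course_id = b.id

Result:
student | course   
--------+----------
Dave    | Algebra  
Olivia  | Biology  
Fiona   | Databases
Iris    | Biology  


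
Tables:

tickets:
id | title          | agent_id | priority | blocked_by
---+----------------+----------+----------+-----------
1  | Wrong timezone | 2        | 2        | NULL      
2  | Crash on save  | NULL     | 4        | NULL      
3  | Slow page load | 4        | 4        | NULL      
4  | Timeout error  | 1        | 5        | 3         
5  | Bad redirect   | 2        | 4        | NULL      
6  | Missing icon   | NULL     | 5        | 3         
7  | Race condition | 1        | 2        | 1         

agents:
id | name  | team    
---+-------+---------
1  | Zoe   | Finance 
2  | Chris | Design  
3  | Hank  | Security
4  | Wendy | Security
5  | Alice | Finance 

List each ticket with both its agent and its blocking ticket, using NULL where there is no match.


Two LEFT JOINs from the same base table tickets: one to agents via agent_id, one to tickets itself via blocked_by. Both are LEFT so every ticket is preserved.
Match against agents:
  - ticket 1 (Wrong timezone): agent_id=2 -> matches Chris
  - ticket 2 (Crash on save): agent_id=NULL, no match -> kept with NULL
  - ticket 3 (Slow page load): agent_id=4 -> matches Wendy
  - ticket 4 (Timeout error): agent_id=1 -> matches Zoe
  - ticket 5 (Bad redirect): agent_id=2 -> matches Chris
  - ticket 6 (Missing icon): agent_id=NULL, no match -> kept with NULL
  - ticket 7 (Race condition): agent_id=1 -> matches Zoe
Match against tickets (self):
  - ticket 1 (Wrong timezone): blocked_by=NULL -> NULL
  - ticket 2 (Crash on save): blocked_by=NULL -> NULL
  - ticket 3 (Slow page load): blocked_by=NULL -> NULL
  - ticket 4 (Timeout error): blocked_by=3 -> Slow page load
  - ticket 5 (Bad redirect): blocked_by=NULL -> NULL
  - ticket 6 (Missing icon): blocked_by=3 -> Slow page load
  - ticket 7 (Race condition): blocked_by=1 -> Wrong timezone

SQL:
SELECT a.title, b.name AS agent, c.title AS blocked_by
FROM tickets a
LEFT JOIN agents b ON a.agent_id = b.id
LEFT JOIN tickets c ON a.blocked_by = c.id

Result:
title          | agent | blocked_by    
---------------+-------+---------------
Wrong timezone | Chris | NULL          
Crash on save  | NULL  | NULL          
Slow page load | Wendy | NULL          
Timeout error  | Zoe   | Slow page load
Bad redirect   | Chris | NULL          
Missing icon   | NULL  | Slow page load
Race condition | Zoe   | Wrong timezone


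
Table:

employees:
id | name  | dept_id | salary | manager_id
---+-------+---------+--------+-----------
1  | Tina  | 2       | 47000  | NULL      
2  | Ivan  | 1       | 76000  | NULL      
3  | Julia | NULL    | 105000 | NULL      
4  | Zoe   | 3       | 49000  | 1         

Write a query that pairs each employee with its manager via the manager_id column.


This is a self-join: employees is joined to a second copy of itself, matching each row's manager_id to another row's id. Use LEFT JOIN so rows with manager_id=NULL are kept.
  - employee 1 (Tina): manager_id=NULL -> NULL
  - employee 2 (Ivan): manager_id=NULL -> NULL
  - employee 3 (Julia): manager_id=NULL -> NULL
  - employee 4 (Zoe): manager_id=1 -> Tina

SQL:
SELECT a.name AS item, b.name AS manager
FROM employees a
LEFT JOIN employees b ON a.manager_id = b.id

Result:
item  | manager
------+--------
Tina  | NULL   
Ivan  | NULL   
Julia | NULL   
Zoe   | Tina   


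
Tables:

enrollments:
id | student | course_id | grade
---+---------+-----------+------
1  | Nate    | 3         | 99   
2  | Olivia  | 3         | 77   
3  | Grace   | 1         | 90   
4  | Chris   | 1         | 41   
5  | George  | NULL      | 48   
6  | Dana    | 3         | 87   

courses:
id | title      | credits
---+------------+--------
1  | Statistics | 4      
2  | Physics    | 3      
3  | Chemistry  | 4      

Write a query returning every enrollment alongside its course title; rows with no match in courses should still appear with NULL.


LEFT JOIN keeps every row from enrollments (the left table); where course_id has no match in courses, the course columns become NULL. Walk through each enrollment:
  - enrollment 1 (Nate): course_id=3 -> matches Chemistry
  - enrollment 2 (Olivia): course_id=3 -> matches Chemistry
  - enrollment 3 (Grace): course_id=1 -> matches Statistics
  - enrollment 4 (Chris): course_id=1 -> matches Statistics
  - enrollment 5 (George): course_id=NULL, no match -> kept with NULL
  - enrollment 6 (Dana): course_id=3 -> matches Chemistry
All 6 rows appear; 1 has NULL course.

SQL:
SELECT a.student, b.title AS course
FROM enrollments a
LEFT JOIN courses b ON a.course_id = b.id

Result:
student | course    
--------+-----------
Nate    | Chemistry 
Olivia  | Chemistry 
Grace   | Statistics
Chris   | Statistics
George  | NULL      
Dana    | Chemistry 


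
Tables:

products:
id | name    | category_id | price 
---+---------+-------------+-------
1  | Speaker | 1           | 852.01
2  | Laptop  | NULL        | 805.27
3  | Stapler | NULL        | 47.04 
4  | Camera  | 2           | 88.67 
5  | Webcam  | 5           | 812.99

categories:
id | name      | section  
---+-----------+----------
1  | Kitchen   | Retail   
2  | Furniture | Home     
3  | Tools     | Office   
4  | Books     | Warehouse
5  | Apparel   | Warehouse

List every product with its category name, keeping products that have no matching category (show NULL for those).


LEFT JOIN keeps every row from products (the left table); where category_id has no match in categories, the category columns become NULL. Walk through each product:
  - product 1 (Speaker): category_id=1 -> matches Kitchen
  - product 2 (Laptop): category_id=NULL, no match -> kept with NULL
  - product 3 (Stapler): category_id=NULL, no match -> kept with NULL
  - product 4 (Camera): category_id=2 -> matches Furniture
  - product 5 (Webcam): category_id=5 -> matches Apparel
All 5 rows appear; 2 have NULL category.

SQL:
SELECT a.name, b.name AS category
FROM products a
LEFT JOIN categories b ON a.category_id = b.id

Result:
name    | category 
--------+----------
Speaker | Kitchen  
Laptop  | NULL     
Stapler | NULL     
Camera  | Furniture
Webcam  | Apparel  


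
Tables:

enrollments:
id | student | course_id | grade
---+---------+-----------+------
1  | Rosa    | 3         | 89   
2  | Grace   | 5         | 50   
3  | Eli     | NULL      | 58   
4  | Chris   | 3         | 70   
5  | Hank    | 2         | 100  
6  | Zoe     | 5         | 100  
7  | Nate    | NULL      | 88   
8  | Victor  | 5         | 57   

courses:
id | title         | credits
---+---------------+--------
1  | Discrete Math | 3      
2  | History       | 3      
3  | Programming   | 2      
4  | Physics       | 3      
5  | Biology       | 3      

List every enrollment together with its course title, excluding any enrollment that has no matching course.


INNER JOIN keeps only enrollments rows whose course_id matches an id in courses. Walk through each enrollment:
  - enrollment 1 (Rosa): course_id=3 -> matches Programming
  - enrollment 2 (Grace): course_id=5 -> matches Biology
  - enrollment 3 (Eli): course_id=NULL, no match -> dropped
  - enrollment 4 (Chris): course_id=3 -> matches Programming
  - enrollment 5 (Hank): course_id=2 -> matches History
  - enrollment 6 (Zoe): course_id=5 -> matches Biology
  - enrollment 7 (Nate): course_id=NULL, no match -> dropped
  - enrollment 8 (Victor): course_id=5 -> matches Biology
So 2 of 8 rows are dropped.

SQL:
SELECT a.student, b.title AS course
FROM enrollments a
INNER JOIN courses b ON a.course_id = b.id

Result:
student | course     
--------+------------
Rosa    | Programming
Grace   | Biology    
Chris   | Programming
Hank    | History    
Zoe     | Biology    
Victor  | Biology    


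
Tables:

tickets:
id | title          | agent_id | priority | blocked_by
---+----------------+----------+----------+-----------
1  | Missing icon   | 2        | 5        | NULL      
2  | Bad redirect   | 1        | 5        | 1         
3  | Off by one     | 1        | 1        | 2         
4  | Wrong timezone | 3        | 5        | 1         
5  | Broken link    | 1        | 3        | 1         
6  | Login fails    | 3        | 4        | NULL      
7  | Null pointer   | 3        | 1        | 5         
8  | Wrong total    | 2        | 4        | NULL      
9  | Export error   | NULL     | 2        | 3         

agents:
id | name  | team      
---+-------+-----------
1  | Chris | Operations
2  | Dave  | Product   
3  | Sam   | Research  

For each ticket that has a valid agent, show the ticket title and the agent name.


INNER JOIN keeps only tickets rows whose agent_id matches an id in agents. Walk through each ticket:
  - ticket 1 (Missing icon): agent_id=2 -> matches Dave
  - ticket 2 (Bad redirect): agent_id=1 -> matches Chris
  - ticket 3 (Off by one): agent_id=1 -> matches Chris
  - ticket 4 (Wrong timezone): agent_id=3 -> matches Sam
  - ticket 5 (Broken link): agent_id=1 -> matches Chris
  - ticket 6 (Login fails): agent_id=3 -> matches Sam
  - ticket 7 (Null pointer): agent_id=3 -> matches Sam
  - ticket 8 (Wrong total): agent_id=2 -> matches Dave
  - ticket 9 (Export error): agent_id=NULL, no match -> dropped
So 1 of 9 rows is dropped.

SQL:
SELECT a.title, b.name AS agent
FROM tickets a
INNER JOIN agents b ON a.agent_id = b.id

Result:
title          | agent
---------------+------
Missing icon   | Dave 
Bad redirect   | Chris
Off by one     | Chris
Wrong timezone | Sam  
Broken link    | Chris
Login fails    | Sam  
Null pointer   | Sam  
Wrong total    | Dave 


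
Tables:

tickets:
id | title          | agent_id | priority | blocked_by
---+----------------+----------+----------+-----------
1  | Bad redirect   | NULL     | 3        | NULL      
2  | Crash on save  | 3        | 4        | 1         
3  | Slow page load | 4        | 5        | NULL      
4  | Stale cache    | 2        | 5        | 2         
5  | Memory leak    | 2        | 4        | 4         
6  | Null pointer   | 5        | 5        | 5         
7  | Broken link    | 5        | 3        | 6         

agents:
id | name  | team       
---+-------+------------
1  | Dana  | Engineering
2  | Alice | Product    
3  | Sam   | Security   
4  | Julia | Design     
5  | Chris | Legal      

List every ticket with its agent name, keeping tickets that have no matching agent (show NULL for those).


LEFT JOIN keeps every row from tickets (the left table); where agent_id has no match in agents, the agent columns become NULL. Walk through each ticket:
  - ticket 1 (Bad redirect): agent_id=NULL, no match -> kept with NULL
  - ticket 2 (Crash on save): agent_id=3 -> matches Sam
  - ticket 3 (Slow page load): agent_id=4 -> matches Julia
  - ticket 4 (Stale cache): agent_id=2 -> matches Alice
  - ticket 5 (Memory leak): agent_id=2 -> matches Alice
  - ticket 6 (Null pointer): agent_id=5 -> matches Chris
  - ticket 7 (Broken link): agent_id=5 -> matches Chris
All 7 rows appear; 1 has NULL agent.

SQL:
SELECT a.title, b.name AS agent
FROM tickets a
LEFT JOIN agents b ON a.agent_id = b.id

Result:
title          | agent
---------------+------
Bad redirect   | NULL 
Crash on save  | Sam  
Slow page load | Julia
Stale cache    | Alice
Memory leak    | Alice
Null pointer   | Chris
Broken link    | Chris
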